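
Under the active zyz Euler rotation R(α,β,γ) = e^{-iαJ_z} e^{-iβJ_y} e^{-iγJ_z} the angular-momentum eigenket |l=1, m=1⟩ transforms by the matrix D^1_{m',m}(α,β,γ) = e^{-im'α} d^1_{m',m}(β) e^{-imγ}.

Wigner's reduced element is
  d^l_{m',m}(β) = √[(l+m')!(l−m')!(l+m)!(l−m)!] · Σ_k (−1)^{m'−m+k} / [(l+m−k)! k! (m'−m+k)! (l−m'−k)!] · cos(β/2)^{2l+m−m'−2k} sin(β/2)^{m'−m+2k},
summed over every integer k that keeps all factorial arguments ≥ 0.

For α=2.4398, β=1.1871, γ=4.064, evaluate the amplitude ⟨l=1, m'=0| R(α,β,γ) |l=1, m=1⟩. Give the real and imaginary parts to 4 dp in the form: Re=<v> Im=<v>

Re=-0.3960 Im=0.5226

D^1_{0,1}(2.4398,1.1871,4.064) = e^{-i·0·2.4398}·d^1_{0,1}(1.1871)·e^{-i·1·4.064}. Compute d first:
With c≡cos(β/2)=0.828960 and s≡sin(β/2)=0.559307, N=[1·1·2·1]^{1/2}=1.414214
k: max(0,(1)−(0))=1 … min(1+(1),1−(0))=1
  k=1: (−1)^0·1.4142/(1)·0.8290^1·0.5593^1 = +0.655691
d^1_{0,1}(1.1871) = +0.655691
Attach z-rotation phases: D = e^{-i(0)(2.4398)}·(+0.655691)·e^{-i(1)(4.064)} = -0.395974+0.522624i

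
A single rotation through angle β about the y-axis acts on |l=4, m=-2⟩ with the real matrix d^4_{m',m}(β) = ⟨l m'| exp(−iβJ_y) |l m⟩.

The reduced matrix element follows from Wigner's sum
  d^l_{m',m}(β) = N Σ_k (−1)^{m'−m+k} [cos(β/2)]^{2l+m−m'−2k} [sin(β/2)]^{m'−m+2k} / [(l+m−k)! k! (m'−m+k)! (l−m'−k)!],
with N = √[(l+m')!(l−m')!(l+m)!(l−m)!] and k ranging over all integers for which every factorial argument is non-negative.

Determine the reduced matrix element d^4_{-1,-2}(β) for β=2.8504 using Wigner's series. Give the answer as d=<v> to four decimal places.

d=-0.0396

d^4_{-1,-2}(β=2.8504) via Wigner's sum:
c=cos(2.8504/2)=0.145082, s=sin(2.8504/2)=0.989420; N=√[6·120·2·720]=1018.233765
k: max(0,(-2)−(-1))=0 … min(4+(-2),4−(-1))=2
  k=0: (−1)^1·1018.2338/(240)·0.1451^7·0.9894^1 = -0.000006
  k=1: (−1)^2·1018.2338/(48)·0.1451^5·0.9894^3 = +0.001321
  k=2: (−1)^3·1018.2338/(72)·0.1451^3·0.9894^5 = -0.040951
d^4_{-1,-2}(2.8504) = -0.000006 +0.001321 -0.040951 = -0.039636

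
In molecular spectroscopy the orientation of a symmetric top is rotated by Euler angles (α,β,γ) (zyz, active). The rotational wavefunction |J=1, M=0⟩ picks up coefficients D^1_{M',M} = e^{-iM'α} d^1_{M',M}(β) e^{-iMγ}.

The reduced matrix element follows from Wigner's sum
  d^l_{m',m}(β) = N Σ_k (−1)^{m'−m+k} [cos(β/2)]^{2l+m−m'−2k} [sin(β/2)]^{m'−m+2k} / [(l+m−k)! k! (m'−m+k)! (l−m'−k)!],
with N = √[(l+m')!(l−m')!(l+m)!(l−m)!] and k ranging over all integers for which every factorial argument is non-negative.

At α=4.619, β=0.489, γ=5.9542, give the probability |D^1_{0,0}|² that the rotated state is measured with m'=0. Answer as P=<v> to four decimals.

First d^1_{0,0}(β=0.489), then the phase factors e^{-i(0)α} and e^{-i(0)γ}:
With c≡cos(β/2)=0.970258 and s≡sin(β/2)=0.242071, N=[1·1·1·1]^{1/2}=1.000000
k∈{0,1} keeps every argument non-negative
  k=0: (−1)^0·1.0000/(1)·0.9703^2·0.2421^0 = +0.941402
  k=1: (−1)^1·1.0000/(1)·0.9703^0·0.2421^2 = -0.058598
d^1_{0,0}(0.489) = +0.941402 -0.058598 = +0.882803
|D^1_{0,0}|² = |d^1_{0,0}(β)|² = (+0.882803)² = 0.779341 (the z-rotation phases have unit modulus)

P=0.7793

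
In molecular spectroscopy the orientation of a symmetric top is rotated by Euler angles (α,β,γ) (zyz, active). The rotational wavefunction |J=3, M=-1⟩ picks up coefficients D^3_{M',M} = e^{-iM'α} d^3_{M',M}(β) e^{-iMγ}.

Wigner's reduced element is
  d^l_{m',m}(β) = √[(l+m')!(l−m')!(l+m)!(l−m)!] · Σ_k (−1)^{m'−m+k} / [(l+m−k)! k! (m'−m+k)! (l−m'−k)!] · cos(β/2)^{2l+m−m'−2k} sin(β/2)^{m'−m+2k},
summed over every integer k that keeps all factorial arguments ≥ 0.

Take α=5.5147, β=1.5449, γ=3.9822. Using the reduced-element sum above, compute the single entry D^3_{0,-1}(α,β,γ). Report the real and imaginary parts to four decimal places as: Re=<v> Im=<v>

Re=-0.2878 Im=-0.3214

First d^3_{0,-1}(β=1.5449), then the phase factors e^{-i(0)α} and e^{-i(-1)γ}:
c=cos(1.5449/2)=0.716203, s=sin(1.5449/2)=0.697892; N=√[6·6·2·24]=41.569219
Admissible k: 0..2 (factorial args all ≥0)
  k=0: (−1)^1·41.5692/(12)·0.7162^5·0.6979^1 = -0.455575
  k=1: (−1)^2·41.5692/(4)·0.7162^3·0.6979^3 = +1.297732
  k=2: (−1)^3·41.5692/(12)·0.7162^1·0.6979^5 = -0.410741
d^3_{0,-1}(1.5449) = -0.455575 +1.297732 -0.410741 = +0.431416
Phases: e^{-i·(0)·5.5147}=+1.000000+0.000000i, e^{-i·(-1)·3.9822}=-0.667010-0.745048i ⇒ D=-0.287759-0.321426i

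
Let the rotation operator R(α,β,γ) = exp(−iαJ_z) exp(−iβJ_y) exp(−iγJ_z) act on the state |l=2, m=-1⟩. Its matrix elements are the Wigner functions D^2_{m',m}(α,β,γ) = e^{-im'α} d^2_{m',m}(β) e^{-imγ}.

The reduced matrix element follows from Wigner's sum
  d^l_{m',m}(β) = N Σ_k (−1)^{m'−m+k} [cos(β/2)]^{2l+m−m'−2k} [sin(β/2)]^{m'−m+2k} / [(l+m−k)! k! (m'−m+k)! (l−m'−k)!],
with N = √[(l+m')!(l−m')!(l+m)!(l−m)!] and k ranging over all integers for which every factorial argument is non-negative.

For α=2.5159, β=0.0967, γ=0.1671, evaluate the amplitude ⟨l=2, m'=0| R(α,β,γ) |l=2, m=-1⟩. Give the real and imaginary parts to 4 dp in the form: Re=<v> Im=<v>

Split into d^2_{0,-1}(β=0.0967) × two z-phases.
c=cos(0.0967/2)=0.998831, s=sin(0.0967/2)=0.048331; N=√[2·2·1·6]=4.898979
k∈{0,1} keeps every argument non-negative
  k=0: (−1)^1·4.8990/(2)·0.9988^3·0.0483^1 = -0.117972
  k=1: (−1)^2·4.8990/(2)·0.9988^1·0.0483^3 = +0.000276
d^2_{0,-1}(0.0967) = -0.117972 +0.000276 = -0.117696
Phases: e^{-i·(0)·2.5159}=+1.000000+0.000000i, e^{-i·(-1)·0.1671}=+0.986071+0.166323i ⇒ D=-0.116057-0.019576i

Re=-0.1161 Im=-0.0196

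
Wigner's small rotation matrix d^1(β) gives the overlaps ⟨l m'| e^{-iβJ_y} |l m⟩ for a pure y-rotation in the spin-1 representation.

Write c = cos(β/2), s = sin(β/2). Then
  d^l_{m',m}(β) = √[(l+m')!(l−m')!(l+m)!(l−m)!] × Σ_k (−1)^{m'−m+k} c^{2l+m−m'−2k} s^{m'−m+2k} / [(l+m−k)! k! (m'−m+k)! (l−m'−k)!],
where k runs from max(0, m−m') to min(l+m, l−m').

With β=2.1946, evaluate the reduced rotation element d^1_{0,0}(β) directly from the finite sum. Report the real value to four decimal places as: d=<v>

d^1_{0,0}(β=2.1946) via Wigner's sum:
c=cos(2.1946/2)=0.456001, s=sin(2.1946/2)=0.889979; N=√[1·1·1·1]=1.000000
The bounds max(0,m−m')=0 and min(l+m,l−m')=1 give 2 terms
  k=0: (−1)^0·1.0000/(1)·0.4560^2·0.8900^0 = +0.207937
  k=1: (−1)^1·1.0000/(1)·0.4560^0·0.8900^2 = -0.792063
d^1_{0,0}(2.1946) = +0.207937 -0.792063 = -0.584127

d=-0.5841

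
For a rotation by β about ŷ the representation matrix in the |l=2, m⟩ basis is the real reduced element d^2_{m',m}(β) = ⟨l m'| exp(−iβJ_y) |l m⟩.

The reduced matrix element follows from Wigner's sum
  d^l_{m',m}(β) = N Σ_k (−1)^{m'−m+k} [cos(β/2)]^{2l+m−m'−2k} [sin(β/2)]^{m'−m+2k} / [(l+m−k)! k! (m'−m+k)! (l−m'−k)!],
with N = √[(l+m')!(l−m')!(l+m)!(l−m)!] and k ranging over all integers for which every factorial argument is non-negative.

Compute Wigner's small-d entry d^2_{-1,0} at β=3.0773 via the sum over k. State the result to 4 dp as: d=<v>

d=-0.0785

d^2_{-1,0}(β=3.0773) via Wigner's sum:
Half-angle: c=0.032141, s=0.999483. N=√(1·6·2·2)=4.898979
k∈{1,2} keeps every argument non-negative
  k=1: (−1)^0·4.8990/(2)·0.0321^3·0.9995^1 = +0.000081
  k=2: (−1)^1·4.8990/(2)·0.0321^1·0.9995^3 = -0.078607
d^2_{-1,0}(3.0773) = +0.000081 -0.078607 = -0.078525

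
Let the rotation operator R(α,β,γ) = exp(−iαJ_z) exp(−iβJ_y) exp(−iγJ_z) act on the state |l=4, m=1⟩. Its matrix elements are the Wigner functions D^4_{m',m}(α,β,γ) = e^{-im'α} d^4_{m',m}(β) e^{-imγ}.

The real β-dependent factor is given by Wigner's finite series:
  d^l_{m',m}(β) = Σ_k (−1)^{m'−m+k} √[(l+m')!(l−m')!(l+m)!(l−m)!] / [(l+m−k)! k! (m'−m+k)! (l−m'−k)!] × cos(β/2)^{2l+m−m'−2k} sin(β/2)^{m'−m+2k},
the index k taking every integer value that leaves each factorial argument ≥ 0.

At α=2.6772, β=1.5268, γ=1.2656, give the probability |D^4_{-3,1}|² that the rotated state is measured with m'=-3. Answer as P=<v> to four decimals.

P=0.1377

First d^4_{-3,1}(β=1.5268), then the phase factors e^{-i(-3)α} and e^{-i(1)γ}:
Half-angle: c=0.722489, s=0.691382. N=√(1·5040·120·6)=1904.940944
The bounds max(0,m−m')=4 and min(l+m,l−m')=5 give 2 terms
  k=4: (−1)^0·1904.9409/(144)·0.7225^4·0.6914^4 = +0.823602
  k=5: (−1)^1·1904.9409/(240)·0.7225^2·0.6914^6 = -0.452524
d^4_{-3,1}(1.5268) = +0.823602 -0.452524 = +0.371078
|D^4_{-3,1}|² = |d^4_{-3,1}(β)|² = (+0.371078)² = 0.137699 (the z-rotation phases have unit modulus)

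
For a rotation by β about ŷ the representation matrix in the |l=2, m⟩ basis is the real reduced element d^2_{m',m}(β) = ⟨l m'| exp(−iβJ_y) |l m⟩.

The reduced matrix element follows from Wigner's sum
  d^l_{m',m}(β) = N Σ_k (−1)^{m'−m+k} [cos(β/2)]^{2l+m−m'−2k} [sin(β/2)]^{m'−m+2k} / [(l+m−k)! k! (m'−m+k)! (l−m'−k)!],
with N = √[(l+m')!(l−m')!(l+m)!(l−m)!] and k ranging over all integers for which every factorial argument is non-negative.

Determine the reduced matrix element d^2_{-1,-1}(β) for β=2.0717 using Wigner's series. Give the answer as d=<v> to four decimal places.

d^2_{-1,-1}(β=2.0717) via Wigner's sum:
Half-angle: c=0.509795, s=0.860296. N=√(1·6·1·6)=6.000000
k∈{0,1} keeps every argument non-negative
  k=0: (−1)^0·6.0000/(6)·0.5098^4·0.8603^0 = +0.067543
  k=1: (−1)^1·6.0000/(2)·0.5098^2·0.8603^2 = -0.577043
d^2_{-1,-1}(2.0717) = +0.067543 -0.577043 = -0.509499

d=-0.5095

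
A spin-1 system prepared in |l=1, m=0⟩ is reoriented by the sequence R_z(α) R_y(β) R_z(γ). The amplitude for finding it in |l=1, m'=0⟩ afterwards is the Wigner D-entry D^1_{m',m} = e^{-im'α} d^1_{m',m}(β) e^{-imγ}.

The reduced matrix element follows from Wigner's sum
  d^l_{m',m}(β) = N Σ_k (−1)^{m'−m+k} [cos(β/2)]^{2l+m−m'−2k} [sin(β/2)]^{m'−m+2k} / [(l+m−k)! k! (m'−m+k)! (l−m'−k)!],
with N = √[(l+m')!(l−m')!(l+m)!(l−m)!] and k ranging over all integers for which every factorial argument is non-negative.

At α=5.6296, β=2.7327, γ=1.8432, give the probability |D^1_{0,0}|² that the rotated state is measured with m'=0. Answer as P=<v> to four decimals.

D^1_{0,0}(5.6296,2.7327,1.8432) = e^{-i·0·5.6296}·d^1_{0,0}(2.7327)·e^{-i·0·1.8432}. Compute d first:
With c≡cos(β/2)=0.203025 and s≡sin(β/2)=0.979174, N=[1·1·1·1]^{1/2}=1.000000
Admissible k: 0..1 (factorial args all ≥0)
  k=0: (−1)^0·1.0000/(1)·0.2030^2·0.9792^0 = +0.041219
  k=1: (−1)^1·1.0000/(1)·0.2030^0·0.9792^2 = -0.958781
d^1_{0,0}(2.7327) = +0.041219 -0.958781 = -0.917562
|D^1_{0,0}|² = |d^1_{0,0}(β)|² = (-0.917562)² = 0.841919 (the z-rotation phases have unit modulus)

P=0.8419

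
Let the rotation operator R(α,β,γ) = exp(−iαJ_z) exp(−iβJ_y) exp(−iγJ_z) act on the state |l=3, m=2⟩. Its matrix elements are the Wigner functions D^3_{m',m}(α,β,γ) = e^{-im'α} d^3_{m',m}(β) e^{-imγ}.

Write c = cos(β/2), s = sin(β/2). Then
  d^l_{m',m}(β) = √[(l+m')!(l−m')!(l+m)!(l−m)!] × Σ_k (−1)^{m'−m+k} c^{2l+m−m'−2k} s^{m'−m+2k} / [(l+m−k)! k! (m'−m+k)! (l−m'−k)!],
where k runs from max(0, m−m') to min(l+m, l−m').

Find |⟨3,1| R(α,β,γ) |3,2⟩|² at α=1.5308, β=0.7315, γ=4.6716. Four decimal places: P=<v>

Split into d^3_{1,2}(β=0.7315) × two z-phases.
Half-angle: c=0.933856, s=0.357650. N=√(24·2·120·1)=75.894664
k: max(0,(2)−(1))=1 … min(3+(2),3−(1))=2
  k=1: (−1)^0·75.8947/(24)·0.9339^5·0.3576^1 = +0.803262
  k=2: (−1)^1·75.8947/(12)·0.9339^3·0.3576^3 = -0.235637
d^3_{1,2}(0.7315) = +0.803262 -0.235637 = +0.567625
|D^3_{1,2}|² = |d^3_{1,2}(β)|² = (+0.567625)² = 0.322198 (the z-rotation phases have unit modulus)

P=0.3222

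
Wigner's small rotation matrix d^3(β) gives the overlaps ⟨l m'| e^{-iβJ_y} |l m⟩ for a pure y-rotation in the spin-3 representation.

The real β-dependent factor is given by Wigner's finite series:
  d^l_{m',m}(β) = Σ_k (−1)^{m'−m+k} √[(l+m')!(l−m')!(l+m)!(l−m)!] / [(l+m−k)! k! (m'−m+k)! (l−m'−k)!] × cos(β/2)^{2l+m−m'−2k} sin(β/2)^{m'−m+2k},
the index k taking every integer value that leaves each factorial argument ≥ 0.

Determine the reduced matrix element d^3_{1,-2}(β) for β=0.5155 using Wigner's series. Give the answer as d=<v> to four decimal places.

d=-0.0914

d^3_{1,-2}(β=0.5155) via Wigner's sum:
Half-angle: c=0.966966, s=0.254906. N=√(24·2·1·120)=75.894664
The bounds max(0,m−m')=0 and min(l+m,l−m')=1 give 2 terms
  k=0: (−1)^3·75.8947/(12)·0.9670^3·0.2549^3 = -0.094711
  k=1: (−1)^4·75.8947/(24)·0.9670^1·0.2549^5 = +0.003291
d^3_{1,-2}(0.5155) = -0.094711 +0.003291 = -0.091420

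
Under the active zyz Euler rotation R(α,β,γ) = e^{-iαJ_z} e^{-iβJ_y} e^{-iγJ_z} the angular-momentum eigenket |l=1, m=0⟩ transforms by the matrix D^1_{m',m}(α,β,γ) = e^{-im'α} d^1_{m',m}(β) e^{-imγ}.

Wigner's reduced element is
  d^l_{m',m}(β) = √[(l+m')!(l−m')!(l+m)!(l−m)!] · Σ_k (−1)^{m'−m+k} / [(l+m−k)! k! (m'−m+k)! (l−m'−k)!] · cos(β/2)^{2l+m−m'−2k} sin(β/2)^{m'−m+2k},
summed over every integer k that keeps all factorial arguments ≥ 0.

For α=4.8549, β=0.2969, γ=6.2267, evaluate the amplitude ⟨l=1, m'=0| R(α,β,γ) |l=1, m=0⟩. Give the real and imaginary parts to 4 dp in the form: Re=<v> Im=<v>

First d^1_{0,0}(β=0.2969), then the phase factors e^{-i(0)α} and e^{-i(0)γ}:
Half-angle: c=0.989002, s=0.147905. N=√(1·1·1·1)=1.000000
k: max(0,(0)−(0))=0 … min(1+(0),1−(0))=1
  k=0: (−1)^0·1.0000/(1)·0.9890^2·0.1479^0 = +0.978124
  k=1: (−1)^1·1.0000/(1)·0.9890^0·0.1479^2 = -0.021876
d^1_{0,0}(0.2969) = +0.978124 -0.021876 = +0.956248
Attach z-rotation phases: D = e^{-i(0)(4.8549)}·(+0.956248)·e^{-i(0)(6.2267)} = +0.956248+0.000000i

Re=0.9562 Im=0.0000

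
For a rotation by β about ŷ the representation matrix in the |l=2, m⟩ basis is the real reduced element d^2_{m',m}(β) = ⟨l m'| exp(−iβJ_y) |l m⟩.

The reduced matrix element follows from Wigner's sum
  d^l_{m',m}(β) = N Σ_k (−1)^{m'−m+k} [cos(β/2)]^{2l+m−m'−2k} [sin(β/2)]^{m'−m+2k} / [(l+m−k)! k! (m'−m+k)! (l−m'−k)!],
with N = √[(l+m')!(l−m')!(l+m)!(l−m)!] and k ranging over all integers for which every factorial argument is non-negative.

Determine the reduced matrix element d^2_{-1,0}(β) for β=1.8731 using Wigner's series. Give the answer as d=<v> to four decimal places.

d^2_{-1,0}(β=1.8731) via Wigner's sum:
Half-angle: c=0.592571, s=0.805519. N=√(1·6·2·2)=4.898979
Admissible k: 1..2 (factorial args all ≥0)
  k=1: (−1)^0·4.8990/(2)·0.5926^3·0.8055^1 = +0.410555
  k=2: (−1)^1·4.8990/(2)·0.5926^1·0.8055^3 = -0.758651
d^2_{-1,0}(1.8731) = +0.410555 -0.758651 = -0.348096

d=-0.3481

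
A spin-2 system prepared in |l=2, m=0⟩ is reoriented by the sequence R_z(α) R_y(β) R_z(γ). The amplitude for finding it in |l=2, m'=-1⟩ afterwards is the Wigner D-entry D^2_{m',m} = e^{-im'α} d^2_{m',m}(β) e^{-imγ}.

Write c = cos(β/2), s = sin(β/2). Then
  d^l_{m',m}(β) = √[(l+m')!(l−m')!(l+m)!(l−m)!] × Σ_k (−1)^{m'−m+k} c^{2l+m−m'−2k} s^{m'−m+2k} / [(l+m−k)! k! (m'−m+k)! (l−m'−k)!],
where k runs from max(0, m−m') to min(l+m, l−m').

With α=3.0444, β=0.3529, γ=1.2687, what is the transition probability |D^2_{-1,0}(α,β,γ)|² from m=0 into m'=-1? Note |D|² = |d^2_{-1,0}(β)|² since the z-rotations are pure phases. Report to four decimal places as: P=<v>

D^2_{-1,0}(3.0444,0.3529,1.2687) = e^{-i·-1·3.0444}·d^2_{-1,0}(0.3529)·e^{-i·0·1.2687}. Compute d first:
With c≡cos(β/2)=0.984473 and s≡sin(β/2)=0.175536, N=[1·6·2·2]^{1/2}=4.898979
k: max(0,(0)−(-1))=1 … min(2+(0),2−(-1))=2
  k=1: (−1)^0·4.8990/(2)·0.9845^3·0.1755^1 = +0.410254
  k=2: (−1)^1·4.8990/(2)·0.9845^1·0.1755^3 = -0.013043
d^2_{-1,0}(0.3529) = +0.410254 -0.013043 = +0.397211
|D^2_{-1,0}|² = |d^2_{-1,0}(β)|² = (+0.397211)² = 0.157777 (the z-rotation phases have unit modulus)

P=0.1578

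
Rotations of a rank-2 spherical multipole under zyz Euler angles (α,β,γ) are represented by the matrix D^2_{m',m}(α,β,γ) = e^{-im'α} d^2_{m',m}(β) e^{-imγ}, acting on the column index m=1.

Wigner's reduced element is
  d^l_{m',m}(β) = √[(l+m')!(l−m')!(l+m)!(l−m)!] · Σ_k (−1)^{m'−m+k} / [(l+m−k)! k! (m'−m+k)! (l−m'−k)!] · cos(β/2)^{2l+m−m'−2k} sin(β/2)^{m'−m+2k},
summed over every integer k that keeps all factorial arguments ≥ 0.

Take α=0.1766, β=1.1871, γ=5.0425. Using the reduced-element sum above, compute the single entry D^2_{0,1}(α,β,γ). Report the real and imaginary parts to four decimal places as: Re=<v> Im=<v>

Re=0.1378 Im=0.4022

D^2_{0,1}(0.1766,1.1871,5.0425) = e^{-i·0·0.1766}·d^2_{0,1}(1.1871)·e^{-i·1·5.0425}. Compute d first:
Half-angle: c=0.828960, s=0.559307. N=√(2·2·6·1)=4.898979
k: max(0,(1)−(0))=1 … min(2+(1),2−(0))=2
  k=1: (−1)^0·4.8990/(2)·0.8290^3·0.5593^1 = +0.780418
  k=2: (−1)^1·4.8990/(2)·0.8290^1·0.5593^3 = -0.355272
d^2_{0,1}(1.1871) = +0.780418 -0.355272 = +0.425146
D = (+1.000000+0.000000i)·(+0.425146)·(+0.324148+0.946006i) = +0.137810+0.402191i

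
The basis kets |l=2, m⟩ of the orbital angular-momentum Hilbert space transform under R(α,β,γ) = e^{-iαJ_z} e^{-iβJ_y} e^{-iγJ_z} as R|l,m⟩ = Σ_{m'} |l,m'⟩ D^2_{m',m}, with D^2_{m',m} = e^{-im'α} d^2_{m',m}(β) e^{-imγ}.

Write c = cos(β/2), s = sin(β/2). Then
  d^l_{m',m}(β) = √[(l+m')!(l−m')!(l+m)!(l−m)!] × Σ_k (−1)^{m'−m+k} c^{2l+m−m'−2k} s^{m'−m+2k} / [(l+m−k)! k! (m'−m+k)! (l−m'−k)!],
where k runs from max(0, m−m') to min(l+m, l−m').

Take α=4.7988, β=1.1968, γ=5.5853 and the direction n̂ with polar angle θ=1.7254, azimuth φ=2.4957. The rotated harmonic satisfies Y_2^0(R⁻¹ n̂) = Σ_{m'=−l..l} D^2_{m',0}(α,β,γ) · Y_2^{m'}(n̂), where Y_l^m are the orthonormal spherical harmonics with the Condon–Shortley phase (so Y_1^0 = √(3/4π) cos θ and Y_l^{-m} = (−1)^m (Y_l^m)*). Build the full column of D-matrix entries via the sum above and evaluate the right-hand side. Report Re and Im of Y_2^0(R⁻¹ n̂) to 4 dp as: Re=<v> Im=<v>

Re=0.1109 Im=0.0000

Need the full column D^2_{m',0} for m'=−2..2 at α=4.7988, β=1.1968, γ=5.5853.
cos(β/2)=0.826238, sin(β/2)=0.563321
d^2_{-2,0}: single k=2 term ⇒ +0.530638;  D = -0.522733-0.091250i
d^2_{-1,0}: k∈[1..2] ⇒ +0.778300 -0.361784 = +0.416517;  D = +0.035947-0.414962i
d^2_{0,0}: k∈[0..2] ⇒ +0.466037 -0.866528 +0.100699 = -0.299792;  D = -0.299792+0.000000i
d^2_{1,0}: k∈[0..1] ⇒ -0.778300 +0.361784 = -0.416517;  D = -0.035947-0.414962i
d^2_{2,0}: single k=0 term ⇒ +0.530638;  D = -0.522733+0.091250i
Y_2^{m'}(θ=1.7254,φ=2.4957) and Σ D·Y over m':
  (-0.5227-0.0913i)·(+0.1039+0.3625i)  (+0.0359-0.4150i)·(+0.0939+0.0708i)  (-0.2998+0.0000i)·(-0.2930+0.0000i)  (-0.0359-0.4150i)·(-0.0939+0.0708i)  (-0.5227+0.0913i)·(+0.1039-0.3625i)
Y_2^0(R⁻¹ n̂) = +0.110873+0.000000i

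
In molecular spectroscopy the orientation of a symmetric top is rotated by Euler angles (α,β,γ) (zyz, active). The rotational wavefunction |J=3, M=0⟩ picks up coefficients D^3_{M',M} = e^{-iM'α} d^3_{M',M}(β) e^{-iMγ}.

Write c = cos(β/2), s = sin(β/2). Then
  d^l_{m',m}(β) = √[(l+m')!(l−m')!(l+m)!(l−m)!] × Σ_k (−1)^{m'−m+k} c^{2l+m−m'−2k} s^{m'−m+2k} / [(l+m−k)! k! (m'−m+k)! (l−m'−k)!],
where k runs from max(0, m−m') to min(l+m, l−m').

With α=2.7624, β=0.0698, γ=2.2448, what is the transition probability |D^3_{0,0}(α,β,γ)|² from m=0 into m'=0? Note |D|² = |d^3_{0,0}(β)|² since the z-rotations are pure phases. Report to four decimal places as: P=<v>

First d^3_{0,0}(β=0.0698), then the phase factors e^{-i(0)α} and e^{-i(0)γ}:
c=cos(0.0698/2)=0.999391, s=sin(0.0698/2)=0.034893; N=√[6·6·6·6]=36.000000
The bounds max(0,m−m')=0 and min(l+m,l−m')=3 give 4 terms
  k=0: (−1)^0·36.0000/(36)·0.9994^6·0.0349^0 = +0.996352
  k=1: (−1)^1·36.0000/(4)·0.9994^4·0.0349^2 = -0.010931
  k=2: (−1)^2·36.0000/(4)·0.9994^2·0.0349^4 = +0.000013
  k=3: (−1)^3·36.0000/(36)·0.9994^0·0.0349^6 = -0.000000
d^3_{0,0}(0.0698) = +0.996352 -0.010931 +0.000013 -0.000000 = +0.985434
|D^3_{0,0}|² = |d^3_{0,0}(β)|² = (+0.985434)² = 0.971081 (the z-rotation phases have unit modulus)

P=0.9711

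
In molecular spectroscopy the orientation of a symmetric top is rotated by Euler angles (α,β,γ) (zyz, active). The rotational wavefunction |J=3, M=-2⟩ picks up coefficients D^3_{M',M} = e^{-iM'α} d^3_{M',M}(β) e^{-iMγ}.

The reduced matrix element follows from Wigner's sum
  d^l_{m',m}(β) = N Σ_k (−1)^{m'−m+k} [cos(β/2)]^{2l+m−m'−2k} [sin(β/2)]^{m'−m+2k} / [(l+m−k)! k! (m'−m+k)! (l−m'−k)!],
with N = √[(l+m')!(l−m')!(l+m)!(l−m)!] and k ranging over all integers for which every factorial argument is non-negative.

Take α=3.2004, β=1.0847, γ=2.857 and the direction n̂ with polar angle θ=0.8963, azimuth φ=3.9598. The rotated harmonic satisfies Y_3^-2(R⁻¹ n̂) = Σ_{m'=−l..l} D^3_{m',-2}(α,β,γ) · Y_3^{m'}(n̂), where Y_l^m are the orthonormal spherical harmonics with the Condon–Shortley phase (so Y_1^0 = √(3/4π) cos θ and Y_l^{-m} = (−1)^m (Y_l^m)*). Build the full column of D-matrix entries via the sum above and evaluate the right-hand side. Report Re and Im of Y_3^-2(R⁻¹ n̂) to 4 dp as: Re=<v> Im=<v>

Re=-0.0059 Im=0.3011

Need the full column D^3_{m',-2} for m'=−3..3 at α=3.2004, β=1.0847, γ=2.857.
cos(β/2)=0.856498, sin(β/2)=0.516150
d^3_{-3,-2}: single k=1 term ⇒ +0.582752;  D = -0.538378+0.223044i
d^3_{-2,-2}: k∈[0..1] ⇒ +0.394783 -0.716849 = -0.322066;  D = -0.289783+0.140543i
d^3_{-1,-2}: k∈[0..1] ⇒ -0.752330 +0.546434 = -0.205896;  D = +0.179656-0.100582i
d^3_{0,-2}: k∈[0..1] ⇒ +0.785269 -0.285179 = +0.500090;  D = +0.421246-0.269521i
d^3_{1,-2}: k∈[0..1] ⇒ -0.546434 +0.099222 = -0.447212;  D = +0.361888-0.262747i
d^3_{2,-2}: k∈[0..1] ⇒ +0.260332 -0.018908 = +0.241423;  D = +0.186688-0.153078i
d^3_{3,-2}: single k=0 term ⇒ -0.076857;  D = +0.056465-0.052141i
Y_3^{m'}(θ=0.8963,φ=3.9598) and Σ D·Y over m':
  (-0.5384+0.2230i)·(+0.1537+0.1261i)  (-0.2898+0.1405i)·(-0.0255-0.3885i)  (+0.1797-0.1006i)·(-0.1639+0.1750i)  (+0.4212-0.2695i)·(-0.2447+0.0000i)  (+0.3619-0.2627i)·(+0.1639+0.1750i)  (+0.1867-0.1531i)·(-0.0255+0.3885i)  (+0.0565-0.0521i)·(-0.1537+0.1261i)
Y_3^-2(R⁻¹ n̂) = -0.005879+0.301120i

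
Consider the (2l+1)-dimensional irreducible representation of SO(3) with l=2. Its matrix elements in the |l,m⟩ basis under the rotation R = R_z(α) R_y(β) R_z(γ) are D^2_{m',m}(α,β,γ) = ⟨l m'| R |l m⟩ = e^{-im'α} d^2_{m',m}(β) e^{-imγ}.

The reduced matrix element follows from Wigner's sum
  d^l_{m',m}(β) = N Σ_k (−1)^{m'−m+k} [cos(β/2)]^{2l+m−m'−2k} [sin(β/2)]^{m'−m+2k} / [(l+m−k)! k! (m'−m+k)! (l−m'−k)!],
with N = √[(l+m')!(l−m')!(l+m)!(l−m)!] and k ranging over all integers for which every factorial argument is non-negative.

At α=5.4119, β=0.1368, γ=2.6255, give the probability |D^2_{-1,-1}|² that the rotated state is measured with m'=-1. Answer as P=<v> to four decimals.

P=0.9540

D^2_{-1,-1}(5.4119,0.1368,2.6255) = e^{-i·-1·5.4119}·d^2_{-1,-1}(0.1368)·e^{-i·-1·2.6255}. Compute d first:
Half-angle: c=0.997662, s=0.068347. N=√(1·6·1·6)=6.000000
The bounds max(0,m−m')=0 and min(l+m,l−m')=1 give 2 terms
  k=0: (−1)^0·6.0000/(6)·0.9977^4·0.0683^0 = +0.990679
  k=1: (−1)^1·6.0000/(2)·0.9977^2·0.0683^2 = -0.013948
d^2_{-1,-1}(0.1368) = +0.990679 -0.013948 = +0.976731
|D^2_{-1,-1}|² = |d^2_{-1,-1}(β)|² = (+0.976731)² = 0.954003 (the z-rotation phases have unit modulus)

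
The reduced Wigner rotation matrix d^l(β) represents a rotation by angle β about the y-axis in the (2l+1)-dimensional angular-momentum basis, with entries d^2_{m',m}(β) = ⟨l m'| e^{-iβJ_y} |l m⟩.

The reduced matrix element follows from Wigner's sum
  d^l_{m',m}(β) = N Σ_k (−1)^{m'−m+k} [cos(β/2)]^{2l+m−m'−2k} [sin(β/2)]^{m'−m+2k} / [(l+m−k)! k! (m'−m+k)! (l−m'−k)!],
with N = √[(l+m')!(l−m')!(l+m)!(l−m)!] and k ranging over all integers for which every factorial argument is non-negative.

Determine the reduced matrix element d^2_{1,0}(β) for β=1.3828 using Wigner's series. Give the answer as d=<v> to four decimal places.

d=-0.2249

d^2_{1,0}(β=1.3828) via Wigner's sum:
Half-angle: c=0.770354, s=0.637616. N=√(6·1·2·2)=4.898979
k: max(0,(0)−(1))=0 … min(2+(0),2−(1))=1
  k=0: (−1)^1·4.8990/(2)·0.7704^3·0.6376^1 = -0.714013
  k=1: (−1)^2·4.8990/(2)·0.7704^1·0.6376^3 = +0.489152
d^2_{1,0}(1.3828) = -0.714013 +0.489152 = -0.224861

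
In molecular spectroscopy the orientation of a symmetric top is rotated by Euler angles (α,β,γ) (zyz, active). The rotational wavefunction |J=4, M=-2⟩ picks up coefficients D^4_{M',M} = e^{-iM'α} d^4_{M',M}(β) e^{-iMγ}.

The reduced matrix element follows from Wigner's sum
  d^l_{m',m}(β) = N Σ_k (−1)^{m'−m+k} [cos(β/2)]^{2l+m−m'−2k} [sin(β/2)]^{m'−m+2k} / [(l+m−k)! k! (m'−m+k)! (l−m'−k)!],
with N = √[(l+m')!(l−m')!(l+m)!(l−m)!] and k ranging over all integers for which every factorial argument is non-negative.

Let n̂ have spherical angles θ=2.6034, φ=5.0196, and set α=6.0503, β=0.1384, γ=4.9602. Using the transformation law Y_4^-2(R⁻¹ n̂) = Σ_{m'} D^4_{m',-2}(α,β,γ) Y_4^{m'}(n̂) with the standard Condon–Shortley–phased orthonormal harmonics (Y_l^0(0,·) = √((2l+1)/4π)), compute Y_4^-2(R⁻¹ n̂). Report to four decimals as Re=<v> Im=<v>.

Re=0.2459 Im=-0.3288

Need the full column D^4_{m',-2} for m'=−4..4 at α=6.0503, β=0.1384, γ=4.9602.
cos(β/2)=0.997607, sin(β/2)=0.069145
d^4_{-4,-2}: single k=2 term ⇒ +0.024938;  D = -0.022605+0.010530i
d^4_{-3,-2}: k∈[1..2] ⇒ +0.254413 -0.003667 = +0.250746;  D = -0.245596+0.050561i
d^4_{-2,-2}: k∈[0..2] ⇒ +0.981013 -0.056553 +0.000340 = +0.924799;  D = -0.924387-0.027602i
d^4_{-1,-2}: k∈[0..2] ⇒ -0.288477 +0.006929 -0.000022 = -0.281570;  D = +0.271907+0.073131i
d^4_{0,-2}: k∈[0..2] ⇒ +0.044709 -0.000573 +0.000001 = +0.044137;  D = -0.038826-0.020991i
d^4_{1,-2}: k∈[0..2] ⇒ -0.004619 +0.000033 -0.000000 = -0.004586;  D = +0.003422+0.003053i
d^4_{2,-2}: k∈[0..2] ⇒ +0.000340 -0.000001 +0.000000 = +0.000338;  D = -0.000194-0.000277i
d^4_{3,-2}: k∈[0..1] ⇒ -0.000018 +0.000000 = -0.000018;  D = +0.000006+0.000016i
d^4_{4,-2}: single k=0 term ⇒ +0.000001;  D = -0.000000-0.000001i
Y_4^{m'}(θ=2.6034,φ=5.0196) and Σ D·Y over m':
  (-0.0226+0.0105i)·(+0.0102-0.0288i)  (-0.2456+0.0506i)·(+0.1153+0.0875i)  (-0.9244-0.0276i)·(-0.2988+0.2108i)  (+0.2719+0.0731i)·(-0.1361-0.4289i)  (-0.0388-0.0210i)·(-0.0099+0.0000i)  (+0.0034+0.0031i)·(+0.1361-0.4289i)  (-0.0002-0.0003i)·(-0.2988-0.2108i)  (+0.0000+0.0000i)·(-0.1153+0.0875i)  (-0.0000-0.0000i)·(+0.0102+0.0288i)
Y_4^-2(R⁻¹ n̂) = +0.245901-0.328817i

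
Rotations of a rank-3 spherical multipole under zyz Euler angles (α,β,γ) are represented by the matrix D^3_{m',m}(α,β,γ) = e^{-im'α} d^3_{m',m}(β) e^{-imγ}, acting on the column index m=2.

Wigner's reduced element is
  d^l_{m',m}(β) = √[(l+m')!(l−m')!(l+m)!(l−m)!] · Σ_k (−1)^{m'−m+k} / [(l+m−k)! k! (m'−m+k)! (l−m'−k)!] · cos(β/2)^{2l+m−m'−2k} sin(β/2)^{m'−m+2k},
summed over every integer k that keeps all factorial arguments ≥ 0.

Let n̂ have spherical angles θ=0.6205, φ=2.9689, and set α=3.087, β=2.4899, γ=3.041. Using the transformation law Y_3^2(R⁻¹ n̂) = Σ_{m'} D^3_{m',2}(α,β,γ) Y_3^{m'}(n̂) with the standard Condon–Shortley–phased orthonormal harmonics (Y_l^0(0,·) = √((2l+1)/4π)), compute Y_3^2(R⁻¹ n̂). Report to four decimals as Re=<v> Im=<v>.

Re=-0.2602 Im=-0.0935

Need the full column D^3_{m',2} for m'=−3..3 at α=3.087, β=2.4899, γ=3.041.
cos(β/2)=0.320111, sin(β/2)=0.947380
d^3_{-3,2}: single k=5 term ⇒ +0.598408;  D = -0.597989-0.022380i
d^3_{-2,2}: k∈[4..5] ⇒ +0.412731 -0.723012 = -0.310281;  D = -0.308969-0.028506i
d^3_{-1,2}: k∈[3..4] ⇒ +0.176402 -0.772541 = -0.596139;  D = +0.589745+0.087077i
d^3_{0,2}: k∈[2..3] ⇒ +0.051619 -0.452125 = -0.400506;  D = -0.392427-0.080033i
d^3_{1,2}: k∈[1..2] ⇒ +0.010070 -0.176402 = -0.166332;  D = +0.160921+0.042082i
d^3_{2,2}: k∈[0..1] ⇒ +0.001076 -0.047122 = -0.046046;  D = -0.043846-0.014063i
d^3_{3,2}: single k=0 term ⇒ -0.007800;  D = +0.007286+0.002784i
Y_3^{m'}(θ=0.6205,φ=2.9689) and Σ D·Y over m':
  (-0.5980-0.0224i)·(-0.0713-0.0406i)  (-0.3090-0.0285i)·(+0.2645+0.0952i)  (+0.5897+0.0871i)·(-0.4275-0.0746i)  (-0.3924-0.0800i)·(+0.0940+0.0000i)  (+0.1609+0.0421i)·(+0.4275-0.0746i)  (-0.0438-0.0141i)·(+0.2645-0.0952i)  (+0.0073+0.0028i)·(+0.0713-0.0406i)
Y_3^2(R⁻¹ n̂) = -0.260215-0.093451i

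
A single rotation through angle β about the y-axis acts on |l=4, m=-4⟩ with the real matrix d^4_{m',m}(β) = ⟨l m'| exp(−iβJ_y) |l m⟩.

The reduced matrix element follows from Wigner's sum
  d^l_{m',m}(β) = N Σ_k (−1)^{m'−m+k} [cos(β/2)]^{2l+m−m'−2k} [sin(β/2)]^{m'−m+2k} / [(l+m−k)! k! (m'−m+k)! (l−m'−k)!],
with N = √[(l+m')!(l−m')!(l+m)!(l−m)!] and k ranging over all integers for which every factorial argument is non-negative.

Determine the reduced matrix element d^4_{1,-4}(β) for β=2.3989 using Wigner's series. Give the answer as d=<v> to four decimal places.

d=-0.2512

d^4_{1,-4}(β=2.3989) via Wigner's sum:
c=cos(2.3989/2)=0.362870, s=sin(2.3989/2)=0.931840; N=√[120·6·1·40320]=5387.986637
k∈{0} keeps every argument non-negative
  k=0: (−1)^5·5387.9866/(720)·0.3629^3·0.9318^5 = -0.251220
d^4_{1,-4}(2.3989) = -0.251220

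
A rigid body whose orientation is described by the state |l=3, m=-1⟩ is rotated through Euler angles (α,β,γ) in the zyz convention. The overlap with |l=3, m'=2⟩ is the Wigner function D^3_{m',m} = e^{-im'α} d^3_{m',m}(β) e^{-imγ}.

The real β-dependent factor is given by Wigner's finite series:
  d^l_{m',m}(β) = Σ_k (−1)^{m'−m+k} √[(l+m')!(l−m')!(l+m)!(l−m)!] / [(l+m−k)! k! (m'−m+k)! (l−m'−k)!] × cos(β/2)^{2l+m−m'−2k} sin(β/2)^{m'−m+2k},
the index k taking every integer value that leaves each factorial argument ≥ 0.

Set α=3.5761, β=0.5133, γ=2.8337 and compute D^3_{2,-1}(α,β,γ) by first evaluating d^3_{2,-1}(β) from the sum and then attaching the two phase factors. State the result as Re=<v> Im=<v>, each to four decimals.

Re=0.0347 Im=-0.0835

First d^3_{2,-1}(β=0.5133), then the phase factors e^{-i(2)α} and e^{-i(-1)γ}:
Half-angle: c=0.967246, s=0.253842. N=√(120·1·2·24)=75.894664
Admissible k: 0..1 (factorial args all ≥0)
  k=0: (−1)^3·75.8947/(12)·0.9672^3·0.2538^3 = -0.093612
  k=1: (−1)^4·75.8947/(24)·0.9672^1·0.2538^5 = +0.003224
d^3_{2,-1}(0.5133) = -0.093612 +0.003224 = -0.090388
Phases: e^{-i·(2)·3.5761}=+0.645579-0.763693i, e^{-i·(-1)·2.8337}=-0.952974+0.303051i ⇒ D=+0.034689-0.083466i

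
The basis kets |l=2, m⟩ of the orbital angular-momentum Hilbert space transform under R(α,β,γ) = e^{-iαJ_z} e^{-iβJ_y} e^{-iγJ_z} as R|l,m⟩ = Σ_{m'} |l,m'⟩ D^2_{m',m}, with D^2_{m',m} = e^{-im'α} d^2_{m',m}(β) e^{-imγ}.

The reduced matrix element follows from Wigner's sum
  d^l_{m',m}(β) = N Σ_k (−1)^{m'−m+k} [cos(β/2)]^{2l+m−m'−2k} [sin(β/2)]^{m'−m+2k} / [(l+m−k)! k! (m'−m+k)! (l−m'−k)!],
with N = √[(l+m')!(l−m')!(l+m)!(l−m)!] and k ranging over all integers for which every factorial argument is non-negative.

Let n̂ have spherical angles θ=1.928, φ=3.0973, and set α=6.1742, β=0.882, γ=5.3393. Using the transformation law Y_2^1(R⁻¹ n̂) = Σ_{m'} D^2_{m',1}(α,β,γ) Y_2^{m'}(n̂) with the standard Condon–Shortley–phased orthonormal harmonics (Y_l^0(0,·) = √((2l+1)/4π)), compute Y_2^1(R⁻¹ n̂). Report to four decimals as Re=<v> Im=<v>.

Need the full column D^2_{m',1} for m'=−2..2 at α=6.1742, β=0.882, γ=5.3393.
cos(β/2)=0.904325, sin(β/2)=0.426844
d^2_{-2,1}: single k=3 term ⇒ +0.140657;  D = +0.105197+0.093371i
d^2_{-1,1}: k∈[2..3] ⇒ +0.447001 -0.033195 = +0.413806;  D = +0.277768+0.306725i
d^2_{0,1}: k∈[1..2] ⇒ +0.773248 -0.172269 = +0.600979;  D = +0.352562+0.486699i
d^2_{1,1}: k∈[0..1] ⇒ +0.668804 -0.447001 = +0.221802;  D = +0.109810+0.192712i
d^2_{2,1}: single k=0 term ⇒ -0.631354;  D = -0.251050-0.579295i
Y_2^{m'}(θ=1.928,φ=3.0973) and Σ D·Y over m':
  (+0.1052+0.0934i)·(+0.3377+0.0300i)  (+0.2778+0.3067i)·(+0.2528+0.0112i)  (+0.3526+0.4867i)·(-0.1997+0.0000i)  (+0.1098+0.1927i)·(-0.2528+0.0112i)  (-0.2511-0.5793i)·(+0.3377-0.0300i)
Y_2^1(R⁻¹ n̂) = -0.102978-0.217451i

Re=-0.1030 Im=-0.2175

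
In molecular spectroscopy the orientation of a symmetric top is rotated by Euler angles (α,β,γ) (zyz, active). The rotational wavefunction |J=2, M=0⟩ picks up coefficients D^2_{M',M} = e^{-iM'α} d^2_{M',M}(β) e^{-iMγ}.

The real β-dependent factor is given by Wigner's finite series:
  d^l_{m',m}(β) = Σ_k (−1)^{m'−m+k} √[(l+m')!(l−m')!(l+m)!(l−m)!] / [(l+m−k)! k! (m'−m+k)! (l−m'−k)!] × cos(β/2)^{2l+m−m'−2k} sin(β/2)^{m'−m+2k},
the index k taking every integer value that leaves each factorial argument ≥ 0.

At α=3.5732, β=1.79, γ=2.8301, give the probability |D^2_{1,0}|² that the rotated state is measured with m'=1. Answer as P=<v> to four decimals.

Split into d^2_{1,0}(β=1.79) × two z-phases.
Half-angle: c=0.625519, s=0.780209. N=√(6·1·2·2)=4.898979
k: max(0,(0)−(1))=0 … min(2+(0),2−(1))=1
  k=0: (−1)^1·4.8990/(2)·0.6255^3·0.7802^1 = -0.467744
  k=1: (−1)^2·4.8990/(2)·0.6255^1·0.7802^3 = +0.727694
d^2_{1,0}(1.79) = -0.467744 +0.727694 = +0.259951
|D^2_{1,0}|² = |d^2_{1,0}(β)|² = (+0.259951)² = 0.067574 (the z-rotation phases have unit modulus)

P=0.0676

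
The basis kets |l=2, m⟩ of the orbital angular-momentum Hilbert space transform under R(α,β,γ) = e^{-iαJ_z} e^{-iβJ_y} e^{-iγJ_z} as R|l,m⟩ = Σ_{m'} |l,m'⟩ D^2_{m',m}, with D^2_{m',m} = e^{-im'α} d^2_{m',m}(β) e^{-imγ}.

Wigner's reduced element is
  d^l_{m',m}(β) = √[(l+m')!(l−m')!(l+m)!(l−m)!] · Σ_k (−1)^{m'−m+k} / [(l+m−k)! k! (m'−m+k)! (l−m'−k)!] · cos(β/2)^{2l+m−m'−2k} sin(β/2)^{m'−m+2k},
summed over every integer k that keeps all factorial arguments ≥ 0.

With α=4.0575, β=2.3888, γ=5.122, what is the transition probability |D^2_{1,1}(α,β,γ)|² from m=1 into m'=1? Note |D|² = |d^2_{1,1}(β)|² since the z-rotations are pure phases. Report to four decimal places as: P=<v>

P=0.1104

First d^2_{1,1}(β=2.3888), then the phase factors e^{-i(1)α} and e^{-i(1)γ}:
c=cos(2.3888/2)=0.367571, s=sin(2.3888/2)=0.929995; N=√[6·1·6·1]=6.000000
The bounds max(0,m−m')=0 and min(l+m,l−m')=1 give 2 terms
  k=0: (−1)^0·6.0000/(6)·0.3676^4·0.9300^0 = +0.018254
  k=1: (−1)^1·6.0000/(2)·0.3676^2·0.9300^2 = -0.350563
d^2_{1,1}(2.3888) = +0.018254 -0.350563 = -0.332309
|D^2_{1,1}|² = |d^2_{1,1}(β)|² = (-0.332309)² = 0.110429 (the z-rotation phases have unit modulus)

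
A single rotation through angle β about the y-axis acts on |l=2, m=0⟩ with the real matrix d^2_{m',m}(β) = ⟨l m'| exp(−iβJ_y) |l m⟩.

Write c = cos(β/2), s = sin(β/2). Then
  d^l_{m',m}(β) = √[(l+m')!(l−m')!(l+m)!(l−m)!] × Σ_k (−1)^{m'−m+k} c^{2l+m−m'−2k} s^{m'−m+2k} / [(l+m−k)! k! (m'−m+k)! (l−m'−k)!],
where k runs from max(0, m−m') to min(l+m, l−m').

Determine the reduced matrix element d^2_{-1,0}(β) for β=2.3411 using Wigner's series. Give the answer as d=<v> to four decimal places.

d^2_{-1,0}(β=2.3411) via Wigner's sum:
With c≡cos(β/2)=0.389645 and s≡sin(β/2)=0.920965, N=[1·6·2·2]^{1/2}=4.898979
k∈{1,2} keeps every argument non-negative
  k=1: (−1)^0·4.8990/(2)·0.3896^3·0.9210^1 = +0.133453
  k=2: (−1)^1·4.8990/(2)·0.3896^1·0.9210^3 = -0.745546
d^2_{-1,0}(2.3411) = +0.133453 -0.745546 = -0.612093

d=-0.6121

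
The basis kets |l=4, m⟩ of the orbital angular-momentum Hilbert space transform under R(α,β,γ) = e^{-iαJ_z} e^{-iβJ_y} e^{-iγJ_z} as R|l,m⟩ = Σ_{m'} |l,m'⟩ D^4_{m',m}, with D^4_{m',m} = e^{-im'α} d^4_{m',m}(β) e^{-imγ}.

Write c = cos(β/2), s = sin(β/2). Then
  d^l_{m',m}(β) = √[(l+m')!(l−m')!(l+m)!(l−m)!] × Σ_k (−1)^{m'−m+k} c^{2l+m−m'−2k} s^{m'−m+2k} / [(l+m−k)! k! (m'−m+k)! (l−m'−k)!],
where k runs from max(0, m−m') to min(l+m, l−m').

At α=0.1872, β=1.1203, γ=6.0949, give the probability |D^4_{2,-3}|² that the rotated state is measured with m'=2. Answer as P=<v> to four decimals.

D^4_{2,-3}(0.1872,1.1203,6.0949) = e^{-i·2·0.1872}·d^4_{2,-3}(1.1203)·e^{-i·-3·6.0949}. Compute d first:
Half-angle: c=0.847175, s=0.531313. N=√(720·2·1·5040)=2693.993318
k∈{0,1} keeps every argument non-negative
  k=0: (−1)^5·2693.9933/(240)·0.8472^3·0.5313^5 = -0.288974
  k=1: (−1)^6·2693.9933/(720)·0.8472^1·0.5313^7 = +0.037887
d^4_{2,-3}(1.1203) = -0.288974 +0.037887 = -0.251087
|D^4_{2,-3}|² = |d^4_{2,-3}(β)|² = (-0.251087)² = 0.063045 (the z-rotation phases have unit modulus)

P=0.0630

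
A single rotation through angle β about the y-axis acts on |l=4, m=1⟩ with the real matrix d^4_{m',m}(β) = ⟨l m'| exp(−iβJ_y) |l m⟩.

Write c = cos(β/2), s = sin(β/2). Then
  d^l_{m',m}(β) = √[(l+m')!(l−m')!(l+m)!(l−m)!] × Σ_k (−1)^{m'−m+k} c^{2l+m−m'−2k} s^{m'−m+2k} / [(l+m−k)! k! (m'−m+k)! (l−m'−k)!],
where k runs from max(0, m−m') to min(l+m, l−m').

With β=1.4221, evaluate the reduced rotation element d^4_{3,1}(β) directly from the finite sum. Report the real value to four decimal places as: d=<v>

d=-0.1513

d^4_{3,1}(β=1.4221) via Wigner's sum:
With c≡cos(β/2)=0.757677 and s≡sin(β/2)=0.652630, N=[5040·1·120·6]^{1/2}=1904.940944
k: max(0,(1)−(3))=0 … min(4+(1),4−(3))=1
  k=0: (−1)^2·1904.9409/(240)·0.7577^6·0.6526^2 = +0.639600
  k=1: (−1)^3·1904.9409/(144)·0.7577^4·0.6526^4 = -0.790902
d^4_{3,1}(1.4221) = +0.639600 -0.790902 = -0.151302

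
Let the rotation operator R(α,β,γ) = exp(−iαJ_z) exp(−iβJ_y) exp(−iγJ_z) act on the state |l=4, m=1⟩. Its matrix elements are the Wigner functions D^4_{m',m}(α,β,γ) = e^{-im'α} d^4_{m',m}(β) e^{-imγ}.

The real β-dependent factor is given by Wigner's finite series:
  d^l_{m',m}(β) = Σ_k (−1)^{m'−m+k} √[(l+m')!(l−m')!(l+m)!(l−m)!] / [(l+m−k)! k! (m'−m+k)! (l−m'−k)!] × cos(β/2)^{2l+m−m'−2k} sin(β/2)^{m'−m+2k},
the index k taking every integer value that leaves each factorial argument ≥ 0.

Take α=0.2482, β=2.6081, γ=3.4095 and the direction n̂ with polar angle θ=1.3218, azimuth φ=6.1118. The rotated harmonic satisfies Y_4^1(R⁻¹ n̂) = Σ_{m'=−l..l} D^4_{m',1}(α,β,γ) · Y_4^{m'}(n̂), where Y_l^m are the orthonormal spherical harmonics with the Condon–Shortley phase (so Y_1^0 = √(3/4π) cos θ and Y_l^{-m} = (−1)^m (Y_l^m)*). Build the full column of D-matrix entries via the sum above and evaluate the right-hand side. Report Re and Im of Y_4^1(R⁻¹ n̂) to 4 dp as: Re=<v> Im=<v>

Re=0.2814 Im=0.0427

Need the full column D^4_{m',1} for m'=−4..4 at α=0.2482, β=2.6081, γ=3.4095.
cos(β/2)=0.263594, sin(β/2)=0.964634
d^4_{-4,1}: single k=5 term ⇒ +0.114476;  D = -0.085693-0.075904i
d^4_{-3,1}: k∈[4..5] ⇒ +0.055298 -0.444341 = -0.389043;  D = +0.345671+0.178510i
d^4_{-2,1}: k∈[3..5] ⇒ +0.016154 -0.324508 +0.869179 = +0.560824;  D = -0.546248-0.127032i
d^4_{-1,1}: k∈[2..5] ⇒ +0.003121 -0.125405 +0.839726 -0.749720 = -0.032278;  D = +0.032272-0.000636i
d^4_{0,1}: k∈[1..4] ⇒ +0.000381 -0.030650 +0.410474 -0.916195 = -0.535989;  D = +0.516869-0.141884i
d^4_{1,1}: k∈[0..3] ⇒ +0.000023 -0.004682 +0.125405 -0.559817 = -0.439071;  D = +0.381881-0.216681i
d^4_{2,1}: k∈[0..2] ⇒ -0.000362 +0.024231 -0.216339 = -0.192470;  D = +0.138937-0.133196i
d^4_{3,1}: k∈[0..1] ⇒ +0.002477 -0.055298 = -0.052821;  D = +0.027981-0.044801i
d^4_{4,1}: single k=0 term ⇒ -0.008548;  D = +0.002608-0.008140i
Y_4^{m'}(θ=1.3218,φ=6.1118) and Σ D·Y over m':
  (-0.0857-0.0759i)·(+0.3022+0.2472i)  (+0.3457+0.1785i)·(+0.2445+0.1381i)  (-0.5462-0.1270i)·(-0.1701-0.0607i)  (+0.0323-0.0006i)·(-0.2867-0.0496i)  (+0.5169-0.1419i)·(+0.1383+0.0000i)  (+0.3819-0.2167i)·(+0.2867-0.0496i)  (+0.1389-0.1332i)·(-0.1701+0.0607i)  (+0.0280-0.0448i)·(-0.2445+0.1381i)  (+0.0026-0.0081i)·(+0.3022-0.2472i)
Y_4^1(R⁻¹ n̂) = +0.281431+0.042736i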